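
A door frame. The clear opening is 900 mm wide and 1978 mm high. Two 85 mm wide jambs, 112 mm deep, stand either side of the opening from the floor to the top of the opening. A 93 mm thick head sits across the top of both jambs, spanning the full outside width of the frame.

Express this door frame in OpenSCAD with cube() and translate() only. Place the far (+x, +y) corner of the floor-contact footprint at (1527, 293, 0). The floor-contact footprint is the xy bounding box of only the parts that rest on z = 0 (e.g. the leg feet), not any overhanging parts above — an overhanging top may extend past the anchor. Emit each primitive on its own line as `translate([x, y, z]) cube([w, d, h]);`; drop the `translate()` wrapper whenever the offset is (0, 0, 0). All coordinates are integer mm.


translate([457, 181, 0]) cube([85, 112, 1978]);
translate([1442, 181, 0]) cube([85, 112, 1978]);
translate([457, 181, 1978]) cube([1070, 112, 93]);


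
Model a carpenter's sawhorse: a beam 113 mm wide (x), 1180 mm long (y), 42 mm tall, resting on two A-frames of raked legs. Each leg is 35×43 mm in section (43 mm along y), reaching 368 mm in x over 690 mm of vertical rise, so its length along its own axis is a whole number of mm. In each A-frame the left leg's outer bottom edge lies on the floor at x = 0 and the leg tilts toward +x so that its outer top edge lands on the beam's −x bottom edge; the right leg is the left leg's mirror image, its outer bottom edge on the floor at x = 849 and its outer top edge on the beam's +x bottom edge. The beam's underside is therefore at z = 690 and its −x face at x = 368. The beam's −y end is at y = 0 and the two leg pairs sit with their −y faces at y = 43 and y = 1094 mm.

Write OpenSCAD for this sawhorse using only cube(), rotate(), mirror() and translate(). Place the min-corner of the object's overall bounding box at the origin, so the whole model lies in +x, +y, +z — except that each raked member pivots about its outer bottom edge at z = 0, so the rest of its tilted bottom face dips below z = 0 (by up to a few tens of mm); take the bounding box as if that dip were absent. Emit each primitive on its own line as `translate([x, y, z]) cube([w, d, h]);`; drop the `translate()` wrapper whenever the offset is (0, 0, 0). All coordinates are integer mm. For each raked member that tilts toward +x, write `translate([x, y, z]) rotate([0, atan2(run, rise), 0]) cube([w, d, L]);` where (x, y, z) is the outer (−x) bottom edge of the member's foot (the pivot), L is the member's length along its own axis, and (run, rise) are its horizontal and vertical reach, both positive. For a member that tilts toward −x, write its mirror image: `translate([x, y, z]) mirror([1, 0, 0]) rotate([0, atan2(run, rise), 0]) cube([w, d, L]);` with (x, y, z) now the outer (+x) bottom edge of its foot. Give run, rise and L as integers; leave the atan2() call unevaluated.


translate([368, 0, 690]) cube([113, 1180, 42]);
translate([0, 43, 0]) rotate([0, atan2(368, 690), 0]) cube([35, 43, 782]);
translate([849, 43, 0]) mirror([1, 0, 0]) rotate([0, atan2(368, 690), 0]) cube([35, 43, 782]);
translate([0, 1094, 0]) rotate([0, atan2(368, 690), 0]) cube([35, 43, 782]);
translate([849, 1094, 0]) mirror([1, 0, 0]) rotate([0, atan2(368, 690), 0]) cube([35, 43, 782]);


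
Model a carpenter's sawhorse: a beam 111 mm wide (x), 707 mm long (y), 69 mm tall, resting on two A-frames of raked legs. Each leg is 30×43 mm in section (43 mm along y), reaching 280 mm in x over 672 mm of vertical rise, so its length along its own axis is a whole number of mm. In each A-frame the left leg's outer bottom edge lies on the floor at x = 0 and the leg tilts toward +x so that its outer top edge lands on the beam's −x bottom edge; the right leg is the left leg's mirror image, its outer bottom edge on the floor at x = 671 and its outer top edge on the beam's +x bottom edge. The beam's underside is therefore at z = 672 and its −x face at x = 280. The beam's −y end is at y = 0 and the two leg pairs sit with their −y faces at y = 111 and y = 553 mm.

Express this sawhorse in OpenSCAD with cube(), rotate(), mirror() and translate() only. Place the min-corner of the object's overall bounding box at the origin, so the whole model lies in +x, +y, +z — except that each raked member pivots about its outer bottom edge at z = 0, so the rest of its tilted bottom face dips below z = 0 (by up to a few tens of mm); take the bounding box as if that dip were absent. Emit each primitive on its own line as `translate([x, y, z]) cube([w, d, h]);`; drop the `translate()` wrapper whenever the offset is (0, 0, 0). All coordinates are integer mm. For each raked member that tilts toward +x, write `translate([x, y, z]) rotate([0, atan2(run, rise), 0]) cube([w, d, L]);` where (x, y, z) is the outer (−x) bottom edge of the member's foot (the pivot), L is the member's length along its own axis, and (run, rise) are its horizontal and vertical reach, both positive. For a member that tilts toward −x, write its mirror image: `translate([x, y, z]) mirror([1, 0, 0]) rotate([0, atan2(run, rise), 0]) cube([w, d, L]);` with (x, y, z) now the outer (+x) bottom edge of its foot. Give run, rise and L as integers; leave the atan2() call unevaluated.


translate([280, 0, 672]) cube([111, 707, 69]);
translate([0, 111, 0]) rotate([0, atan2(280, 672), 0]) cube([30, 43, 728]);
translate([671, 111, 0]) mirror([1, 0, 0]) rotate([0, atan2(280, 672), 0]) cube([30, 43, 728]);
translate([0, 553, 0]) rotate([0, atan2(280, 672), 0]) cube([30, 43, 728]);
translate([671, 553, 0]) mirror([1, 0, 0]) rotate([0, atan2(280, 672), 0]) cube([30, 43, 728]);


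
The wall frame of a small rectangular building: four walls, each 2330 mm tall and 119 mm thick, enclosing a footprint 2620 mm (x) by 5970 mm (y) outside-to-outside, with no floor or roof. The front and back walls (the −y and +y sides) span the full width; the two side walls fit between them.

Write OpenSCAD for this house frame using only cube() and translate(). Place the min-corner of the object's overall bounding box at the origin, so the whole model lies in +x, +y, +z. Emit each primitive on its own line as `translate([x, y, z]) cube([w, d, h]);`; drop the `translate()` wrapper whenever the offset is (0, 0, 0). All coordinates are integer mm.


cube([2620, 119, 2330]);
translate([0, 5851, 0]) cube([2620, 119, 2330]);
translate([0, 119, 0]) cube([119, 5732, 2330]);
translate([2501, 119, 0]) cube([119, 5732, 2330]);


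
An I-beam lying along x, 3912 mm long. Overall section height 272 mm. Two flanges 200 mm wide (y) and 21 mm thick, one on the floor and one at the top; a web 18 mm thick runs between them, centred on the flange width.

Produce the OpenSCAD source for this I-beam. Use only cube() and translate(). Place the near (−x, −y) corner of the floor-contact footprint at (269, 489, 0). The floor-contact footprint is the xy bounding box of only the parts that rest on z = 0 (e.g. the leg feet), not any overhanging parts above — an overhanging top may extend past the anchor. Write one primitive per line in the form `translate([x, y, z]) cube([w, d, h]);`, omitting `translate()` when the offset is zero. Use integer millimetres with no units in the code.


translate([269, 489, 0]) cube([3912, 200, 21]);
translate([269, 580, 21]) cube([3912, 18, 230]);
translate([269, 489, 251]) cube([3912, 200, 21]);


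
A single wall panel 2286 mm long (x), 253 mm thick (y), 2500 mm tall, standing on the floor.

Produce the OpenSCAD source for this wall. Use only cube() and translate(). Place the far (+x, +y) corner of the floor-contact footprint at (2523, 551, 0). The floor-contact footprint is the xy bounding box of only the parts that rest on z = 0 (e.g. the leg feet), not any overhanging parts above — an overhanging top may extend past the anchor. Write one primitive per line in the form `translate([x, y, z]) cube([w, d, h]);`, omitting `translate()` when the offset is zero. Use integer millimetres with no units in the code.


translate([237, 298, 0]) cube([2286, 253, 2500]);


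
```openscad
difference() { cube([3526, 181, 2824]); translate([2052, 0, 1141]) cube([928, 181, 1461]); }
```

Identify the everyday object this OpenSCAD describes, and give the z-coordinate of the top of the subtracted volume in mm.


A wall with a window opening. The window head height is 2602 mm.

A wall with a rectangular opening subtracted — a window. Sill at z = 1141, opening 1461 mm tall, so the head is at 1141 + 1461 = 2602 mm.


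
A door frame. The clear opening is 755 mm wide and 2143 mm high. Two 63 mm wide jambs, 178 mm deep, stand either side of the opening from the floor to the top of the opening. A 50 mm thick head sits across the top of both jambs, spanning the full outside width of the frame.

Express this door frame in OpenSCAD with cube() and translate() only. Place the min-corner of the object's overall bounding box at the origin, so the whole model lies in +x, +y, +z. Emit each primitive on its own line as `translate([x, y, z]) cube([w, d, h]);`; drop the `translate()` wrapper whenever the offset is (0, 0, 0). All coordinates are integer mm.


cube([63, 178, 2143]);
translate([818, 0, 0]) cube([63, 178, 2143]);
translate([0, 0, 2143]) cube([881, 178, 50]);


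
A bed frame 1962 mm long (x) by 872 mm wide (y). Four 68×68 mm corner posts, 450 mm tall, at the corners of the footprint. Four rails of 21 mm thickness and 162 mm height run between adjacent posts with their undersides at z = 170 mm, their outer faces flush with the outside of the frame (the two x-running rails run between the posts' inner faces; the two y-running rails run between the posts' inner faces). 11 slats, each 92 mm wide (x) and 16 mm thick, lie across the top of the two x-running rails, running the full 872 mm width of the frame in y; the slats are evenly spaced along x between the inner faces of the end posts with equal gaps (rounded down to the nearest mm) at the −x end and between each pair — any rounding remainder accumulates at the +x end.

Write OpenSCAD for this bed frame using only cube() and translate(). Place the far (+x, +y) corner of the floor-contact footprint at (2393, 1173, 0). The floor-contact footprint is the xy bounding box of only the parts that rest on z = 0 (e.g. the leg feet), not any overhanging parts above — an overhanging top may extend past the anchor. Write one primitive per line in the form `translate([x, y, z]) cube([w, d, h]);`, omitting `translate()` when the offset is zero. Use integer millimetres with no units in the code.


translate([431, 301, 0]) cube([68, 68, 450]);
translate([431, 1105, 0]) cube([68, 68, 450]);
translate([2325, 301, 0]) cube([68, 68, 450]);
translate([2325, 1105, 0]) cube([68, 68, 450]);
translate([499, 301, 170]) cube([1826, 21, 162]);
translate([499, 1152, 170]) cube([1826, 21, 162]);
translate([431, 369, 170]) cube([21, 736, 162]);
translate([2372, 369, 170]) cube([21, 736, 162]);
translate([566, 301, 332]) cube([92, 872, 16]);
translate([725, 301, 332]) cube([92, 872, 16]);
translate([884, 301, 332]) cube([92, 872, 16]);
translate([1043, 301, 332]) cube([92, 872, 16]);
translate([1202, 301, 332]) cube([92, 872, 16]);
translate([1361, 301, 332]) cube([92, 872, 16]);
translate([1520, 301, 332]) cube([92, 872, 16]);
translate([1679, 301, 332]) cube([92, 872, 16]);
translate([1838, 301, 332]) cube([92, 872, 16]);
translate([1997, 301, 332]) cube([92, 872, 16]);
translate([2156, 301, 332]) cube([92, 872, 16]);


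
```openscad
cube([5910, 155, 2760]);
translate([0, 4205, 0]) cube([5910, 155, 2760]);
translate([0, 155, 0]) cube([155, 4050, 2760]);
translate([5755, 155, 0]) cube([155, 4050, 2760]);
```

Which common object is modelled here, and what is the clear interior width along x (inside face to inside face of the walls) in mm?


A house (or room) frame. The interior width is 5600 mm.

Four 2760 mm walls enclosing a rectangle with no floor or roof — a room or house frame. Outside width is 5910 mm and wall thickness is 155 mm, so the interior width is 5910 − 2 × 155 = 5600 mm.


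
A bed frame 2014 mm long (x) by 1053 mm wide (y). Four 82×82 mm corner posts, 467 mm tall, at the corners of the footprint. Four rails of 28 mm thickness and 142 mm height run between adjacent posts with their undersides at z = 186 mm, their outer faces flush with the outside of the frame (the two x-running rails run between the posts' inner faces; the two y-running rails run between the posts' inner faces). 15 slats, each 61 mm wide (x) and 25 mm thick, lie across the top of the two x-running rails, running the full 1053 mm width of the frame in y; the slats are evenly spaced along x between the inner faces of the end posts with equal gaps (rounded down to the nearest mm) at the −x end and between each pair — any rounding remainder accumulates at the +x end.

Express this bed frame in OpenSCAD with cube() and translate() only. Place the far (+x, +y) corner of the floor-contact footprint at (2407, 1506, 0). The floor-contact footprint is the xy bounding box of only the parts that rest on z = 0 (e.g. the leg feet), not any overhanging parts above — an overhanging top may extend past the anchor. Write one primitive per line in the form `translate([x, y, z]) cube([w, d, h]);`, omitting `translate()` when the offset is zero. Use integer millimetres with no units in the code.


// slat z = rail_z + rail_h = 186 + 142 = 328
// slat gap = ⌊(1850 − 15·61) / 16⌋ = 58
translate([393, 453, 0]) cube([82, 82, 467]);
translate([393, 1424, 0]) cube([82, 82, 467]);
translate([2325, 453, 0]) cube([82, 82, 467]);
translate([2325, 1424, 0]) cube([82, 82, 467]);
translate([475, 453, 186]) cube([1850, 28, 142]);
translate([475, 1478, 186]) cube([1850, 28, 142]);
translate([393, 535, 186]) cube([28, 889, 142]);
translate([2379, 535, 186]) cube([28, 889, 142]);
translate([533, 453, 328]) cube([61, 1053, 25]);
translate([652, 453, 328]) cube([61, 1053, 25]);
translate([771, 453, 328]) cube([61, 1053, 25]);
translate([890, 453, 328]) cube([61, 1053, 25]);
translate([1009, 453, 328]) cube([61, 1053, 25]);
translate([1128, 453, 328]) cube([61, 1053, 25]);
translate([1247, 453, 328]) cube([61, 1053, 25]);
translate([1366, 453, 328]) cube([61, 1053, 25]);
translate([1485, 453, 328]) cube([61, 1053, 25]);
translate([1604, 453, 328]) cube([61, 1053, 25]);
translate([1723, 453, 328]) cube([61, 1053, 25]);
translate([1842, 453, 328]) cube([61, 1053, 25]);
translate([1961, 453, 328]) cube([61, 1053, 25]);
translate([2080, 453, 328]) cube([61, 1053, 25]);
translate([2199, 453, 328]) cube([61, 1053, 25]);


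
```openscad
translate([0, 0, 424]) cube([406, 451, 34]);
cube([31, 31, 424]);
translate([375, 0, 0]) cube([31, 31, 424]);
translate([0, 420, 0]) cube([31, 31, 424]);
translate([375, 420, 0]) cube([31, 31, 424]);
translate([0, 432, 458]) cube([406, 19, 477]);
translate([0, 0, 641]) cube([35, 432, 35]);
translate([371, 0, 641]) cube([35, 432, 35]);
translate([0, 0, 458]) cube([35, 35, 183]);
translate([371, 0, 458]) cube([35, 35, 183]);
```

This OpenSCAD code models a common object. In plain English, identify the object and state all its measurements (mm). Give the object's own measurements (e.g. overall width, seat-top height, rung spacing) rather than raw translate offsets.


A chair. The seat is a 406×451×34 mm slab with its top at z = 458 mm, on four 31×31 mm corner legs (flush with the seat edges, standing on z = 0). A flat backrest 19 mm thick, 477 mm tall, spans the full seat width and rises from the seat top along its +y edge, rear face flush with the rear of the seat. Two armrests of 35×35 mm section run along each side from the seat's front edge to the front of the backrest, top faces 218 mm above the seat top and outer faces flush with the seat's x-edges; a 35×35 mm post under the front of each armrest stands on the seat at the front corner.


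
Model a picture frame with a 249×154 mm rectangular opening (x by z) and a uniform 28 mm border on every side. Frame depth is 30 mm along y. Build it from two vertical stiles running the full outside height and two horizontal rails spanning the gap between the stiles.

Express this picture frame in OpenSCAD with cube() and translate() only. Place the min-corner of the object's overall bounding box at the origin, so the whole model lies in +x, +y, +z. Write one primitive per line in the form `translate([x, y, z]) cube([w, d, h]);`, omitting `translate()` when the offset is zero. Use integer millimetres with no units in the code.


cube([28, 30, 210]);
translate([277, 0, 0]) cube([28, 30, 210]);
translate([28, 0, 0]) cube([249, 30, 28]);
translate([28, 0, 182]) cube([249, 30, 28]);


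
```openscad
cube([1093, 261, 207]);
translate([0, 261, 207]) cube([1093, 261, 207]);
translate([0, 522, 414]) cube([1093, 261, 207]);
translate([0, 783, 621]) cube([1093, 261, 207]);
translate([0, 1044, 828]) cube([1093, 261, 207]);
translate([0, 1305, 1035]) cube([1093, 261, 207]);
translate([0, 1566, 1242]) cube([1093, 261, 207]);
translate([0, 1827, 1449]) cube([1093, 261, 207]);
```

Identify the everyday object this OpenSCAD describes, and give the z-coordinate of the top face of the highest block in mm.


A staircase. The total rise is 1656 mm.

8 identical blocks, each offset up and back from the previous — a staircase. Each step is 207 mm tall and there are 8 of them, so the total rise is 8 × 207 = 1656 mm.


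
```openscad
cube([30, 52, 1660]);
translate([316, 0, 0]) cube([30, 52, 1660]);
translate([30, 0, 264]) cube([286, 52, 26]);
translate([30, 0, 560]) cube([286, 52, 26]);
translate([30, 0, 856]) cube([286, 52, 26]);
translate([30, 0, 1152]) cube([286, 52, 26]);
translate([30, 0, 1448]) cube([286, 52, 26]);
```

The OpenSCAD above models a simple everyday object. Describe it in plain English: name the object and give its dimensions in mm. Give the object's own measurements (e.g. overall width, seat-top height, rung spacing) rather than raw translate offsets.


A straight ladder. Two 30×52 mm vertical rails, 1660 mm tall, stand 346 mm apart (outside-to-outside) with their front faces coplanar on the −y side. 5 rungs, each 52 mm deep and 26 mm tall, span between the inner faces of the rails, front faces flush with the rails. The lowest rung's underside is at z = 264 mm and rungs are spaced 296 mm apart (underside to underside).


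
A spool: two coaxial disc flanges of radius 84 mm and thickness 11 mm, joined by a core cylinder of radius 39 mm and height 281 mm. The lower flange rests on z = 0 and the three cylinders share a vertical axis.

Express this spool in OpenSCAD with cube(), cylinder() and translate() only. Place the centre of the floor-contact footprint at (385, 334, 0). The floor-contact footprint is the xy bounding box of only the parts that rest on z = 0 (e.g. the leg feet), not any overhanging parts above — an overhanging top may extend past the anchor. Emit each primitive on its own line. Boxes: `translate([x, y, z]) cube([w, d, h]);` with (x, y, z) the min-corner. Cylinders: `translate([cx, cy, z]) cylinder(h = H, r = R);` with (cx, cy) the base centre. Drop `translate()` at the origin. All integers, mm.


translate([385, 334, 0]) cylinder(h = 11, r = 84);
translate([385, 334, 11]) cylinder(h = 281, r = 39);
translate([385, 334, 292]) cylinder(h = 11, r = 84);


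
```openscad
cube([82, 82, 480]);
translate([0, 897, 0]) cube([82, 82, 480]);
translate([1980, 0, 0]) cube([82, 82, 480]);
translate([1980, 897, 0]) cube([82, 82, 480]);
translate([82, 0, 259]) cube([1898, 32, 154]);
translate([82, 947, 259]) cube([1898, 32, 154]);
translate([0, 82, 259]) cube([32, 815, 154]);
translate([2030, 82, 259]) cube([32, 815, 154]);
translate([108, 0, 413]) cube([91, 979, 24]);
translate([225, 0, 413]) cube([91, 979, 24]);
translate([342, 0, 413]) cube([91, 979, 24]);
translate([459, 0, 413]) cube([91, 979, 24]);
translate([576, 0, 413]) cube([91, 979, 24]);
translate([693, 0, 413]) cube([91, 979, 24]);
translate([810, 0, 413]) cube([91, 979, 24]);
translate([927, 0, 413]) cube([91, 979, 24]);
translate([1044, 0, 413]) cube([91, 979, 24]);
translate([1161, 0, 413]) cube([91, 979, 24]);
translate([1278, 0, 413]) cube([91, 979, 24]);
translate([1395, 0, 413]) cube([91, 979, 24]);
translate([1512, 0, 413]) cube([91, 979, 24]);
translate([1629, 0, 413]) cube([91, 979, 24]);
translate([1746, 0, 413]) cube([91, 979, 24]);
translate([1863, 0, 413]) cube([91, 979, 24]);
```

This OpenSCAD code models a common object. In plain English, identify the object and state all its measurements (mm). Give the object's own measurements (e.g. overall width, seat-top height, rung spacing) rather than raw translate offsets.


A bed frame 2062 mm long (x) by 979 mm wide (y). Four 82×82 mm corner posts, 480 mm tall, at the corners of the footprint. Four rails of 32 mm thickness and 154 mm height run between adjacent posts with their undersides at z = 259 mm, their outer faces flush with the outside of the frame (the two x-running rails run between the posts' inner faces; the two y-running rails run between the posts' inner faces). 16 slats, each 91 mm wide (x) and 24 mm thick, lie across the top of the two x-running rails, running the full 979 mm width of the frame in y; along x they sit between the end posts with a 26 mm gap after the −x posts and between neighbouring slats and before the +x posts.


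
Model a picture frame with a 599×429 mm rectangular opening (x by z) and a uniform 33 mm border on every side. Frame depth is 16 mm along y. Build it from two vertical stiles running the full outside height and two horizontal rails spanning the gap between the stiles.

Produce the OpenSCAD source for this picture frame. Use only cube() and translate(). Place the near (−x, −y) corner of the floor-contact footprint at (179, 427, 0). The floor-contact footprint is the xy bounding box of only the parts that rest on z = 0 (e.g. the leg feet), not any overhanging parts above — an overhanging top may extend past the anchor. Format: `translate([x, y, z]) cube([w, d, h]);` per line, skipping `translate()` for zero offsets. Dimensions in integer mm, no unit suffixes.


translate([179, 427, 0]) cube([33, 16, 495]);
translate([811, 427, 0]) cube([33, 16, 495]);
translate([212, 427, 0]) cube([599, 16, 33]);
translate([212, 427, 462]) cube([599, 16, 33]);


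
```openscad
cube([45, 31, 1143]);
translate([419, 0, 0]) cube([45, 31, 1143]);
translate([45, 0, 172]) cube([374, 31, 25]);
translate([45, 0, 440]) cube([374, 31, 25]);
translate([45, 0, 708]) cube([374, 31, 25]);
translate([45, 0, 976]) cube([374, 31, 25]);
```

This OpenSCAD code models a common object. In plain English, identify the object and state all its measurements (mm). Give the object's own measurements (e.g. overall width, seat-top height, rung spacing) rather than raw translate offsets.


A straight ladder. Two 45×31 mm vertical rails, 1143 mm tall, stand 464 mm apart (outside-to-outside) with their front faces coplanar on the −y side. 4 rungs, each 31 mm deep and 25 mm tall, span between the inner faces of the rails, front faces flush with the rails. The lowest rung's underside is at z = 172 mm and rungs are spaced 268 mm apart (underside to underside).


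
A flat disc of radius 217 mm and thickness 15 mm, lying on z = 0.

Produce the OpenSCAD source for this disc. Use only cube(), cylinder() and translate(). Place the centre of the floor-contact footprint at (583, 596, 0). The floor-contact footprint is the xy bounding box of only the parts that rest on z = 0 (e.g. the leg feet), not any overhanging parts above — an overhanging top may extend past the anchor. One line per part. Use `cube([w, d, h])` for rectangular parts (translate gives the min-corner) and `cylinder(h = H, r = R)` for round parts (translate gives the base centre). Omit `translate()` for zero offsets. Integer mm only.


translate([583, 596, 0]) cylinder(h = 15, r = 217);


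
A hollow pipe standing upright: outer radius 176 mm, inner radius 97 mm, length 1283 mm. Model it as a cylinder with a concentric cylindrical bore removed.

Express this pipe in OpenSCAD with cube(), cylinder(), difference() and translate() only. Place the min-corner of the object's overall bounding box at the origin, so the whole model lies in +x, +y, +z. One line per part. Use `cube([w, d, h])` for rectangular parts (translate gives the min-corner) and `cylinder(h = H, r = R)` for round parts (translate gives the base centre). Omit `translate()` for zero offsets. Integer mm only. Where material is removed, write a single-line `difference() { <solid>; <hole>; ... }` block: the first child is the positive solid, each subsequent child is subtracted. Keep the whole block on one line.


difference() { translate([176, 176, 0]) cylinder(h = 1283, r = 176); translate([176, 176, 0]) cylinder(h = 1283, r = 97); }


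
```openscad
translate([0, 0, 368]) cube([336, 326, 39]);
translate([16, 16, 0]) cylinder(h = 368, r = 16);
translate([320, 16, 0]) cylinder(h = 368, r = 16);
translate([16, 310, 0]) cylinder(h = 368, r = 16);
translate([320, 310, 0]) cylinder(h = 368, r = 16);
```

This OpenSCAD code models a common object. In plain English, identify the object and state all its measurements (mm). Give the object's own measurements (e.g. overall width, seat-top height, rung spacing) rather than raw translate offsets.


A four-legged stool. The seat is a 336×326×39 mm slab whose top surface is at z = 407 mm; four round legs, each 32 mm in diameter, run from the floor (z = 0) to the underside of the seat, each leg's axis is inset half a diameter from the nearest pair of seat edges (so the leg's bounding box is flush with the corner).


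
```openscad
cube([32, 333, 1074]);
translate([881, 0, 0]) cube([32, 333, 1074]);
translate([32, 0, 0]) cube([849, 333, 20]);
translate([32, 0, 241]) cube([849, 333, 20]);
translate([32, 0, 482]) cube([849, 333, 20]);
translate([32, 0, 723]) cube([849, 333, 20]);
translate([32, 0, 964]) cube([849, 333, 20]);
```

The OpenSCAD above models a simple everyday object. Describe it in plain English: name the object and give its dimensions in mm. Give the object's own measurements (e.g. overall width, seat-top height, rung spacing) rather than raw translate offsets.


An open bookshelf. Two side panels, each 32 mm thick, 333 mm deep and 1074 mm tall, stand 913 mm apart (outside-to-outside). Between them sit 5 shelves, each 20 mm thick and 333 mm deep, spanning the full gap between the sides. The bottom shelf rests on the floor (its underside at z = 0) and the clear gap between one shelf's top and the next shelf's underside is 221 mm.


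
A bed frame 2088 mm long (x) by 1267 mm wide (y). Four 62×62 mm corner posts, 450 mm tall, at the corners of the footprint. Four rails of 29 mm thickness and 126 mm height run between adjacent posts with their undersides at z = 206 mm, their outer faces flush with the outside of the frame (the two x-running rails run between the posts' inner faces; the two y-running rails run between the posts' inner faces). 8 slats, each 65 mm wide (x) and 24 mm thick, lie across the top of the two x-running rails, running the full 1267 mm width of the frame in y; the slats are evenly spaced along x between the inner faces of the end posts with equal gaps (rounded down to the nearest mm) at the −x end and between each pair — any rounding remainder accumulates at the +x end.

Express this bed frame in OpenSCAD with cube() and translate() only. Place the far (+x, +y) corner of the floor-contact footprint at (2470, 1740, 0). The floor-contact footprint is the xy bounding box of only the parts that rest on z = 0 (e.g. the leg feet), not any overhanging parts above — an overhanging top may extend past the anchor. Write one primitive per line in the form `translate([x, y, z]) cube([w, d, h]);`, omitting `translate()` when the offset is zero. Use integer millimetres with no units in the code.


// slat z = rail_z + rail_h = 206 + 126 = 332
// slat gap = ⌊(1964 − 8·65) / 9⌋ = 160
translate([382, 473, 0]) cube([62, 62, 450]);
translate([382, 1678, 0]) cube([62, 62, 450]);
translate([2408, 473, 0]) cube([62, 62, 450]);
translate([2408, 1678, 0]) cube([62, 62, 450]);
translate([444, 473, 206]) cube([1964, 29, 126]);
translate([444, 1711, 206]) cube([1964, 29, 126]);
translate([382, 535, 206]) cube([29, 1143, 126]);
translate([2441, 535, 206]) cube([29, 1143, 126]);
translate([604, 473, 332]) cube([65, 1267, 24]);
translate([829, 473, 332]) cube([65, 1267, 24]);
translate([1054, 473, 332]) cube([65, 1267, 24]);
translate([1279, 473, 332]) cube([65, 1267, 24]);
translate([1504, 473, 332]) cube([65, 1267, 24]);
translate([1729, 473, 332]) cube([65, 1267, 24]);
translate([1954, 473, 332]) cube([65, 1267, 24]);
translate([2179, 473, 332]) cube([65, 1267, 24]);


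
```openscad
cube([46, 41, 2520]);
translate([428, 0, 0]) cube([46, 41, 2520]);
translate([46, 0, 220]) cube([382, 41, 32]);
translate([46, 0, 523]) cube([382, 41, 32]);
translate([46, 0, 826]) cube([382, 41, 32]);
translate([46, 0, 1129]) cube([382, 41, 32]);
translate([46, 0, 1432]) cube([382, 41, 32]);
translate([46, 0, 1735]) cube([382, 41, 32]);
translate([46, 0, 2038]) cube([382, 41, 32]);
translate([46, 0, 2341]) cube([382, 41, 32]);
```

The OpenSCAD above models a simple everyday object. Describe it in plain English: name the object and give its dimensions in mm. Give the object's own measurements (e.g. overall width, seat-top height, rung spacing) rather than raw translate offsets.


A straight ladder. Two 46×41 mm vertical rails, 2520 mm tall, stand 474 mm apart (outside-to-outside) with their front faces coplanar on the −y side. 8 rungs, each 41 mm deep and 32 mm tall, span between the inner faces of the rails, front faces flush with the rails. The lowest rung's underside is at z = 220 mm and rungs are spaced 303 mm apart (underside to underside).


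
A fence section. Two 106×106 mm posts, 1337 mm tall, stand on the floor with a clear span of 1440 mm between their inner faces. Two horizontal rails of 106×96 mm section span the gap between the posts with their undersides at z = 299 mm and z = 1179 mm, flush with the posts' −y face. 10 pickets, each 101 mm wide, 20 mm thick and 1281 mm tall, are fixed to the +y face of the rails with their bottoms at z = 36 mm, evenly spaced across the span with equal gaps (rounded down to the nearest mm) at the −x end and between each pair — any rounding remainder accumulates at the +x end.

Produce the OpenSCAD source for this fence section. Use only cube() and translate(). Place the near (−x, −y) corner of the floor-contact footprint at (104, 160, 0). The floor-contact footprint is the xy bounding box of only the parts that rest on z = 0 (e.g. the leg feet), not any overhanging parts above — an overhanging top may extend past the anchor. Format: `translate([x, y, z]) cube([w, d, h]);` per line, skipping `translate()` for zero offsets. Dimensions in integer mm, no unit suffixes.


translate([104, 160, 0]) cube([106, 106, 1337]);
translate([1650, 160, 0]) cube([106, 106, 1337]);
translate([210, 160, 299]) cube([1440, 106, 96]);
translate([210, 160, 1179]) cube([1440, 106, 96]);
translate([249, 266, 36]) cube([101, 20, 1281]);
translate([389, 266, 36]) cube([101, 20, 1281]);
translate([529, 266, 36]) cube([101, 20, 1281]);
translate([669, 266, 36]) cube([101, 20, 1281]);
translate([809, 266, 36]) cube([101, 20, 1281]);
translate([949, 266, 36]) cube([101, 20, 1281]);
translate([1089, 266, 36]) cube([101, 20, 1281]);
translate([1229, 266, 36]) cube([101, 20, 1281]);
translate([1369, 266, 36]) cube([101, 20, 1281]);
translate([1509, 266, 36]) cube([101, 20, 1281]);


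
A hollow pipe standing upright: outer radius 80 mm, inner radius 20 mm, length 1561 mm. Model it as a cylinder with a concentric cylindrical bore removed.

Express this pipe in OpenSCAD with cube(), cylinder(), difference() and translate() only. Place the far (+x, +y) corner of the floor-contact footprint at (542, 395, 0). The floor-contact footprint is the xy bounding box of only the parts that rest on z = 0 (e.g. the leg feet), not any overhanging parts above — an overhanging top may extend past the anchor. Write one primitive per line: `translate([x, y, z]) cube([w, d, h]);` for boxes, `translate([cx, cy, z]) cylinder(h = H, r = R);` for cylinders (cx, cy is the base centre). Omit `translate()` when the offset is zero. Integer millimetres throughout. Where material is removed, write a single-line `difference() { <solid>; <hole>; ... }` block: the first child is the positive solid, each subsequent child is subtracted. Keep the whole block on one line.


difference() { translate([462, 315, 0]) cylinder(h = 1561, r = 80); translate([462, 315, 0]) cylinder(h = 1561, r = 20); }


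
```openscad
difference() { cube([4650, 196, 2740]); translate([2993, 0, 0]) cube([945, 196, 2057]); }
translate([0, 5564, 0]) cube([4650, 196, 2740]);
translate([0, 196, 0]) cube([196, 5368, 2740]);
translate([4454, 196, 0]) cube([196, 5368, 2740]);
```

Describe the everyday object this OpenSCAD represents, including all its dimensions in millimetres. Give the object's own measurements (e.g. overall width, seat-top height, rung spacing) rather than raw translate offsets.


A single room: four walls, each 2740 mm tall and 196 mm thick, enclosing an outside footprint 4650×5760 mm (x × y), no floor or roof. The front and back walls (−y and +y sides) run the full x-width; the side walls fit between their inner faces. A door opening 945 mm wide and 2057 mm tall is cut through the front wall from the floor up, its −x edge 2993 mm from the wall's −x end.


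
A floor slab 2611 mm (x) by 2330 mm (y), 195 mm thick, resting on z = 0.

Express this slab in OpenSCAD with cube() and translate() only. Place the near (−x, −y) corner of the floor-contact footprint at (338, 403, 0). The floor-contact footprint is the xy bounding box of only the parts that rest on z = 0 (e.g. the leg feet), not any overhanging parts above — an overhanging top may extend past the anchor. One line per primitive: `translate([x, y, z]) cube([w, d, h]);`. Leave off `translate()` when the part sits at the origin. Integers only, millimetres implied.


translate([338, 403, 0]) cube([2611, 2330, 195]);


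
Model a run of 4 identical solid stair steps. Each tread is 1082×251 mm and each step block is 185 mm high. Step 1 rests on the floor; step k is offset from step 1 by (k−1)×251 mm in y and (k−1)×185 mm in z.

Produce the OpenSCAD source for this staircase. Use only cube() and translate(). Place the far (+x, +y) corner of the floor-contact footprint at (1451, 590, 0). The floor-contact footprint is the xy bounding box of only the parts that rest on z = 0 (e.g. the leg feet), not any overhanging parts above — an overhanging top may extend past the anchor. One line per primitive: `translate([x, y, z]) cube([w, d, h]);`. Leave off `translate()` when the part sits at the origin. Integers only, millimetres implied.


translate([369, 339, 0]) cube([1082, 251, 185]);
translate([369, 590, 185]) cube([1082, 251, 185]);
translate([369, 841, 370]) cube([1082, 251, 185]);
translate([369, 1092, 555]) cube([1082, 251, 185]);


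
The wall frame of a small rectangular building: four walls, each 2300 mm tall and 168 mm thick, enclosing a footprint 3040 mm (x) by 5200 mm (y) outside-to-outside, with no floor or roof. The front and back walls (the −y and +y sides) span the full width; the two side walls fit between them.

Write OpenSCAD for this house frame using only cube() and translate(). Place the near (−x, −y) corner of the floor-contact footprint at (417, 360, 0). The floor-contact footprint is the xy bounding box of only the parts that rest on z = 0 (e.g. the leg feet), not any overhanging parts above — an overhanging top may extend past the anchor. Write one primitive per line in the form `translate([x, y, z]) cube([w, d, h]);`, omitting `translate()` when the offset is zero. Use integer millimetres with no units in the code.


translate([417, 360, 0]) cube([3040, 168, 2300]);
translate([417, 5392, 0]) cube([3040, 168, 2300]);
translate([417, 528, 0]) cube([168, 4864, 2300]);
translate([3289, 528, 0]) cube([168, 4864, 2300]);


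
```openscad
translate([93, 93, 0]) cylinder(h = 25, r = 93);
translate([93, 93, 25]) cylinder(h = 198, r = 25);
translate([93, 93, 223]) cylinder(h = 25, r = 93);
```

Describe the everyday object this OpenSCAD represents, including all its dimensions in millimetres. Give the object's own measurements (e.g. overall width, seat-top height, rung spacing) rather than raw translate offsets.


A spool: two coaxial disc flanges of radius 93 mm and thickness 25 mm, joined by a core cylinder of radius 25 mm and height 198 mm. The lower flange rests on z = 0 and the three cylinders share a vertical axis.


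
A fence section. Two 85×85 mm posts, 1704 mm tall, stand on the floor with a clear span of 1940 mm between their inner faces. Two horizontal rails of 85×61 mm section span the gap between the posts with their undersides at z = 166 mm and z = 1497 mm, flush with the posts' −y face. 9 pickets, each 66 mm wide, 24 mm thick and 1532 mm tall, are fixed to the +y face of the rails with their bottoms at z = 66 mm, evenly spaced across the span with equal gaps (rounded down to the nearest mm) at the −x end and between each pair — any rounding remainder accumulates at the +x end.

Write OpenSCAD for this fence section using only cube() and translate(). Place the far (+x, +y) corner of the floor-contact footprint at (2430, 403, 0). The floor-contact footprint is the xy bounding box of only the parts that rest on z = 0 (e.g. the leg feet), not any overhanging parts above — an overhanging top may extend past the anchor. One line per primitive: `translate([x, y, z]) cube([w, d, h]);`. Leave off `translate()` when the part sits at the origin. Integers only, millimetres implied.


translate([320, 318, 0]) cube([85, 85, 1704]);
translate([2345, 318, 0]) cube([85, 85, 1704]);
translate([405, 318, 166]) cube([1940, 85, 61]);
translate([405, 318, 1497]) cube([1940, 85, 61]);
translate([539, 403, 66]) cube([66, 24, 1532]);
translate([739, 403, 66]) cube([66, 24, 1532]);
translate([939, 403, 66]) cube([66, 24, 1532]);
translate([1139, 403, 66]) cube([66, 24, 1532]);
translate([1339, 403, 66]) cube([66, 24, 1532]);
translate([1539, 403, 66]) cube([66, 24, 1532]);
translate([1739, 403, 66]) cube([66, 24, 1532]);
translate([1939, 403, 66]) cube([66, 24, 1532]);
translate([2139, 403, 66]) cube([66, 24, 1532]);


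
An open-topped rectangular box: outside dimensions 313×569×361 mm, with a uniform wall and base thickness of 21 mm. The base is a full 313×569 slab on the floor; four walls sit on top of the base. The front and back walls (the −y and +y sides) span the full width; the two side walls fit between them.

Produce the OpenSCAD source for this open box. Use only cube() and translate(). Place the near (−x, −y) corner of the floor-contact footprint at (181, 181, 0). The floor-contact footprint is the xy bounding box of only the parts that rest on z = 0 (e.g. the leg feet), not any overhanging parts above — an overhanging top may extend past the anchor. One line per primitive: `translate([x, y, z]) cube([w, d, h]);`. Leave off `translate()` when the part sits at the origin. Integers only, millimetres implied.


translate([181, 181, 0]) cube([313, 569, 21]);
translate([181, 181, 21]) cube([313, 21, 340]);
translate([181, 729, 21]) cube([313, 21, 340]);
translate([181, 202, 21]) cube([21, 527, 340]);
translate([473, 202, 21]) cube([21, 527, 340]);


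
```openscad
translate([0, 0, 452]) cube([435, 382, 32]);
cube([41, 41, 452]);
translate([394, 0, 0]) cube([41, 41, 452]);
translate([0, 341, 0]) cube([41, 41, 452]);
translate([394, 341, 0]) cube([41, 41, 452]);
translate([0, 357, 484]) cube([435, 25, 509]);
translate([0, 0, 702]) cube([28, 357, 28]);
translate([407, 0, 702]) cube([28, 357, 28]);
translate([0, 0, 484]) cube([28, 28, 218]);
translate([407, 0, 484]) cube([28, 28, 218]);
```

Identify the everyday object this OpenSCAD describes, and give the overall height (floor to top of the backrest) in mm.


A chair. The overall height is 993 mm.

A slab on four corner posts with a tall panel at the back — a chair. The seat slab sits at z = 452 with thickness 32, and the 509 mm backrest starts at the seat top, so the overall height is 452 + 32 + 509 = 993 mm.
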